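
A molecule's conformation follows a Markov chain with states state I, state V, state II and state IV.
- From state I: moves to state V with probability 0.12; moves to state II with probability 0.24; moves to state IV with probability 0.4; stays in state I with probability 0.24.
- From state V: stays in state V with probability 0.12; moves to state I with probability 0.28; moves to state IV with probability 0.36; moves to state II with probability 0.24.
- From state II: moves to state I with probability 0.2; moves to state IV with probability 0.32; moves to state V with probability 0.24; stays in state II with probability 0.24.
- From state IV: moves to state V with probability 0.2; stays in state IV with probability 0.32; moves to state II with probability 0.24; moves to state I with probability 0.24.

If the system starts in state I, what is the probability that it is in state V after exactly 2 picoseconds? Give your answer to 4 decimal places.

Propagate the distribution vector 2 picoseconds from state I.
After 0 picoseconds: (1.0000, 0.0000, 0.0000, 0.0000)
After 1 picosecond: (0.2400, 0.1200, 0.2400, 0.4000)
After 2 picoseconds: (0.2352, 0.1808, 0.2400, 0.3440)
P(in state V after 2 picoseconds) = 0.1808

0.1808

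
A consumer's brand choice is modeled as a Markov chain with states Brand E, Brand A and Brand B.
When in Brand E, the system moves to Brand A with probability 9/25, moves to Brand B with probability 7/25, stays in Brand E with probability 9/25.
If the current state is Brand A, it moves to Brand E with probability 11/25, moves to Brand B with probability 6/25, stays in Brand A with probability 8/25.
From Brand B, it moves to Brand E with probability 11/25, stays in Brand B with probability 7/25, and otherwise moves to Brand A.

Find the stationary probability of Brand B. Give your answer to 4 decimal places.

Let the stationary distribution be π with π = πP and π_1 + π_2 + π_3 = 1.
π_1 = 0.36·π_1 + 0.44·π_2 + 0.44·π_3
π_2 = 0.36·π_1 + 0.32·π_2 + 0.28·π_3
Solving with the normalization constraint gives π = (0.4074, 0.3256, 0.2670).
So the stationary probability of Brand B is 0.2670.

0.2670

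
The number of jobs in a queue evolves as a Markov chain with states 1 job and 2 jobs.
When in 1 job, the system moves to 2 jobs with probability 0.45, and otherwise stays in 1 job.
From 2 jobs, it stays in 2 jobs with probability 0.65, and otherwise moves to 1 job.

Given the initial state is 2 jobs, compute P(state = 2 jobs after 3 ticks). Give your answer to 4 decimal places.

Propagate the distribution vector 3 ticks from 2 jobs.
After 0 ticks: (0.0000, 1.0000)
After 1 tick: (0.3500, 0.6500)
After 2 ticks: (0.4200, 0.5800)
After 3 ticks: (0.4340, 0.5660)
P(in 2 jobs after 3 ticks) = 0.5660

0.5660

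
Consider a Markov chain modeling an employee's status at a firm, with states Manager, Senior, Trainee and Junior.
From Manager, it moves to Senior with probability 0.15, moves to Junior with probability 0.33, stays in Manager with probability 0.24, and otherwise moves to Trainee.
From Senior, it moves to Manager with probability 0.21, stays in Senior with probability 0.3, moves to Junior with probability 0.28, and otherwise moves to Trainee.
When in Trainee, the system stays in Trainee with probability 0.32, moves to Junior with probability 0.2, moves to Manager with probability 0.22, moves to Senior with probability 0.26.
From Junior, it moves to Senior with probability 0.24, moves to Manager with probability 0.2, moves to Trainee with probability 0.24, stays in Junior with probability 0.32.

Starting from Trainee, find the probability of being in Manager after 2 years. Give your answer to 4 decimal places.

Propagate the distribution vector 2 years from Trainee.
After 0 years: (0.0000, 0.0000, 1.0000, 0.0000)
After 1 year: (0.2200, 0.2600, 0.3200, 0.2000)
After 2 years: (0.2178, 0.2422, 0.2666, 0.2734)
P(in Manager after 2 years) = 0.2178

0.2178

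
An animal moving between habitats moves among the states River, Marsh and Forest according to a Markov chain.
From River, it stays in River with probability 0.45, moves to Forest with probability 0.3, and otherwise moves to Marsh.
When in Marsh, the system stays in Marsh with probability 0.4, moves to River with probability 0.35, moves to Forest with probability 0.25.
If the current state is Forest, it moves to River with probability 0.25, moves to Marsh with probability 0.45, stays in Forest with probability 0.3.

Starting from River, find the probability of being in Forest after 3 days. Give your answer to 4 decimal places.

Propagate the distribution vector 3 days from River.
After 0 days: (1.0000, 0.0000, 0.0000)
After 1 day: (0.4500, 0.2500, 0.3000)
After 2 days: (0.3650, 0.3475, 0.2875)
After 3 days: (0.3578, 0.3596, 0.2826)
P(in Forest after 3 days) = 0.2826

0.2826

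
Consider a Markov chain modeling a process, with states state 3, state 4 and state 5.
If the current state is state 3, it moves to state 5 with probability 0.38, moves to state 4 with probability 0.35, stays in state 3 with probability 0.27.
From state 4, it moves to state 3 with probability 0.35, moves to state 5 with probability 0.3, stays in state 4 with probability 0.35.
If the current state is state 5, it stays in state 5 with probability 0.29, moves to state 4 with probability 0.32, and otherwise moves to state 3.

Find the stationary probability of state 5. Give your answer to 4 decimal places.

Let the stationary distribution be π with π = πP and π_1 + π_2 + π_3 = 1.
π_1 = 0.27·π_1 + 0.35·π_2 + 0.39·π_3
π_2 = 0.35·π_1 + 0.35·π_2 + 0.32·π_3
Solving with the normalization constraint gives π = (0.3361, 0.3403, 0.3236).
So the stationary probability of state 5 is 0.3236.

0.3236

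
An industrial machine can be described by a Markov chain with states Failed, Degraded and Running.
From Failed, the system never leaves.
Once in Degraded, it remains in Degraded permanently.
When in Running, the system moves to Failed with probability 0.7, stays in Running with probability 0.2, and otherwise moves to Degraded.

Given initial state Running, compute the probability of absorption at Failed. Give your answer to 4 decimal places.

0.8750

Let h(s) be the probability of absorption at Failed starting from transient state s. Then h(Failed) = 1 and h(Degraded) = 0. By first-step analysis:
h(Running) = 0.7·1 + 0.1·0 + 0.2·h(Running)
Solving: h(Running) = 0.8750.
Starting from Running, the probability is 0.8750.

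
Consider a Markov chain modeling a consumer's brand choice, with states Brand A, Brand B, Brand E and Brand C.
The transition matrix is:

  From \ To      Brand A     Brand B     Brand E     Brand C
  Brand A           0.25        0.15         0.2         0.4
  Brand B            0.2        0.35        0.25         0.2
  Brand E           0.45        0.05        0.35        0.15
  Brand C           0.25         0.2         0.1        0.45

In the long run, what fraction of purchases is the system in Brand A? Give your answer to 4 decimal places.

0.2824

Let the stationary distribution be π with π = πP and π_1 + π_2 + π_3 + π_4 = 1.
π_1 = 0.25·π_1 + 0.2·π_2 + 0.45·π_3 + 0.25·π_4
π_2 = 0.15·π_1 + 0.35·π_2 + 0.05·π_3 + 0.2·π_4
π_3 = 0.2·π_1 + 0.25·π_2 + 0.35·π_3 + 0.1·π_4
Solving with the normalization constraint gives π = (0.2824, 0.1821, 0.2074, 0.3281).
So the stationary probability of Brand A is 0.2824.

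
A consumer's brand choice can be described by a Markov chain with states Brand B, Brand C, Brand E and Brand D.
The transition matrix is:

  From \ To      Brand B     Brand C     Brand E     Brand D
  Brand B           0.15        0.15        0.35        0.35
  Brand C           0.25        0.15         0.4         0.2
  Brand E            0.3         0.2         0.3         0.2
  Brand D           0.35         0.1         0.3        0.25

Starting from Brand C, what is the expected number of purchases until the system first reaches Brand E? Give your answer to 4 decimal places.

Let t(s) be the expected number of purchases to first reach Brand E from state s, with t(Brand E) = 0. Conditioning on the first purchase:
t(Brand B) = 1 + 0.15·t(Brand B) + 0.15·t(Brand C) + 0.35·t(Brand D)
t(Brand C) = 1 + 0.25·t(Brand B) + 0.15·t(Brand C) + 0.2·t(Brand D)
t(Brand D) = 1 + 0.35·t(Brand B) + 0.1·t(Brand C) + 0.25·t(Brand D)
Solving: t(Brand B) = 2.9260, t(Brand C) = 2.7586, t(Brand D) = 3.0666.
Expected purchases from Brand C to Brand E: 2.7586.

2.7586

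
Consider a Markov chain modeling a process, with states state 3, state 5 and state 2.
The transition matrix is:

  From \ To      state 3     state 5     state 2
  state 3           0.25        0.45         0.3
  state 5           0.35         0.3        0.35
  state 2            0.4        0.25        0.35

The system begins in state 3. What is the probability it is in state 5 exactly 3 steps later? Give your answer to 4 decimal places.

0.3341

Propagate the distribution vector 3 steps from state 3.
After 0 steps: (1.0000, 0.0000, 0.0000)
After 1 step: (0.2500, 0.4500, 0.3000)
After 2 steps: (0.3400, 0.3225, 0.3375)
After 3 steps: (0.3329, 0.3341, 0.3330)
P(in state 5 after 3 steps) = 0.3341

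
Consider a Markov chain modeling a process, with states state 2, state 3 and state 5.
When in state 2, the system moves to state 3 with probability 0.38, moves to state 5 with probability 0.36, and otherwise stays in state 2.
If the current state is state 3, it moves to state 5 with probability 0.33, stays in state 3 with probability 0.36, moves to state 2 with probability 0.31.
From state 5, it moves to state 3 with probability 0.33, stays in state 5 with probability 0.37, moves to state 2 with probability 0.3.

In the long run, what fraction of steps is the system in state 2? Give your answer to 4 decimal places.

0.2919

Let the stationary distribution be π with π = πP and π_1 + π_2 + π_3 = 1.
π_1 = 0.26·π_1 + 0.31·π_2 + 0.3·π_3
π_2 = 0.38·π_1 + 0.36·π_2 + 0.33·π_3
Solving with the normalization constraint gives π = (0.2919, 0.3553, 0.3529).
So the stationary probability of state 2 is 0.2919.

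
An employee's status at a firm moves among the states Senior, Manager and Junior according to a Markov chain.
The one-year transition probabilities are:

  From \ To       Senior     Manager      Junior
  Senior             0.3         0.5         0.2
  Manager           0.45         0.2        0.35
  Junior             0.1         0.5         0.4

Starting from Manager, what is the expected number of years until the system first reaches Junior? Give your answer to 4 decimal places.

Let t(s) be the expected number of years to first reach Junior from state s, with t(Junior) = 0. Conditioning on the first year:
t(Senior) = 1 + 0.3·t(Senior) + 0.5·t(Manager)
t(Manager) = 1 + 0.45·t(Senior) + 0.2·t(Manager)
Solving: t(Senior) = 3.8806, t(Manager) = 3.4328.
Expected years from Manager to Junior: 3.4328.

3.4328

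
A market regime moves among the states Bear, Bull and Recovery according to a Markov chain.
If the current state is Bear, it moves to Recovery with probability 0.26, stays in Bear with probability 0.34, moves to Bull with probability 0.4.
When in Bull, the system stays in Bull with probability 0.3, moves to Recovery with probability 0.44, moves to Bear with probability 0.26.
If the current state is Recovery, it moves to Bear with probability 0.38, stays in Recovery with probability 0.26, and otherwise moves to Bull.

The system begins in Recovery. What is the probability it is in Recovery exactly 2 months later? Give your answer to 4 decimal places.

0.3248

Sum over the intermediate state after 1 month:
P = P(Recovery→Bear)·P(Bear→Recovery) + P(Recovery→Bull)·P(Bull→Recovery) + P(Recovery→Recovery)·P(Recovery→Recovery)
  = 0.38×0.26 + 0.36×0.44 + 0.26×0.26
  = 0.0988 + 0.1584 + 0.0676 = 0.3248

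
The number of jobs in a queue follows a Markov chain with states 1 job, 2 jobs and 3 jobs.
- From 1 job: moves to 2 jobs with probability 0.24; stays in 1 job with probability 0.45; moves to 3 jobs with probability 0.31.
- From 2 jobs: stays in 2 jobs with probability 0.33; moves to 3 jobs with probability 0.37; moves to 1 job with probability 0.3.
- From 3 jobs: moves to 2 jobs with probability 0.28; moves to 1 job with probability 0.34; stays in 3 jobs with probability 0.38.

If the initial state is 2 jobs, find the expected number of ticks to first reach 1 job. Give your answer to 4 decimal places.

3.1751

Let t(s) be the expected number of ticks to first reach 1 job from state s, with t(1 job) = 0. Conditioning on the first tick:
t(2 jobs) = 1 + 0.33·t(2 jobs) + 0.37·t(3 jobs)
t(3 jobs) = 1 + 0.28·t(2 jobs) + 0.38·t(3 jobs)
Solving: t(2 jobs) = 3.1751, t(3 jobs) = 3.0468.
Expected ticks from 2 jobs to 1 job: 3.1751.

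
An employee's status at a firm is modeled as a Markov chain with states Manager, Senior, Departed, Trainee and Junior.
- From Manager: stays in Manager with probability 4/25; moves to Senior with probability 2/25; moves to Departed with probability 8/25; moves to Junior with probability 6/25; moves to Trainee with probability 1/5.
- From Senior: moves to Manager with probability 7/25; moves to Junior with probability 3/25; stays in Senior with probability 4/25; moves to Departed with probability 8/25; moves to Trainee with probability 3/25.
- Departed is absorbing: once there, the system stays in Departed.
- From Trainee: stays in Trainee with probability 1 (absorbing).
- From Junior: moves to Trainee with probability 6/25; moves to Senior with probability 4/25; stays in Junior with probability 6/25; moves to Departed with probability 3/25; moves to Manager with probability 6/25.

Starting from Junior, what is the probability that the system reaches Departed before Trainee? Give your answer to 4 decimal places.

0.4754

Let h(s) be the probability of absorption at Departed starting from transient state s. Then h(Departed) = 1 and h(Trainee) = 0. By first-step analysis:
h(Manager) = 0.16·h(Manager) + 0.08·h(Senior) + 0.32·1 + 0.2·0 + 0.24·h(Junior)
h(Senior) = 0.28·h(Manager) + 0.16·h(Senior) + 0.32·1 + 0.12·0 + 0.12·h(Junior)
h(Junior) = 0.24·h(Manager) + 0.16·h(Senior) + 0.12·1 + 0.24·0 + 0.24·h(Junior)
Solving: h(Manager) = 0.5779, h(Senior) = 0.6415, h(Junior) = 0.4754.
Starting from Junior, the probability is 0.4754.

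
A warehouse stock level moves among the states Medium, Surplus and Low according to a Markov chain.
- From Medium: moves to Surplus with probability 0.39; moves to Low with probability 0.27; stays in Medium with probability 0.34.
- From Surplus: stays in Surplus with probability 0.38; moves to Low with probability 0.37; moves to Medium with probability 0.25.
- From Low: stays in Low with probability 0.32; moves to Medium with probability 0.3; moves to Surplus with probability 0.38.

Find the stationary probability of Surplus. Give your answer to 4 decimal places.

0.3829

Let the stationary distribution be π with π = πP and π_1 + π_2 + π_3 = 1.
π_1 = 0.34·π_1 + 0.25·π_2 + 0.3·π_3
π_2 = 0.39·π_1 + 0.38·π_2 + 0.38·π_3
Solving with the normalization constraint gives π = (0.2926, 0.3829, 0.3245).
So the stationary probability of Surplus is 0.3829.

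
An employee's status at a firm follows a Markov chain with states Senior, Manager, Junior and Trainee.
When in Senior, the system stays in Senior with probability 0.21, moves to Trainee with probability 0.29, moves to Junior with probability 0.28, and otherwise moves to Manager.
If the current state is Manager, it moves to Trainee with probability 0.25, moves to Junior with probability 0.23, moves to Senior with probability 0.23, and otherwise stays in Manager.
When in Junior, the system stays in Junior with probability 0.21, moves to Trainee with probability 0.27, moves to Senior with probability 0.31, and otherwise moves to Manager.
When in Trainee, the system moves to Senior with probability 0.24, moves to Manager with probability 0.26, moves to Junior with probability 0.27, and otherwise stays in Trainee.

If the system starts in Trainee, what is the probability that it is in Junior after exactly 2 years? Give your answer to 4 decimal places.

0.2458

Propagate the distribution vector 2 years from Trainee.
After 0 years: (0.0000, 0.0000, 0.0000, 1.0000)
After 1 year: (0.2400, 0.2600, 0.2700, 0.2300)
After 2 years: (0.2491, 0.2447, 0.2458, 0.2604)
P(in Junior after 2 years) = 0.2458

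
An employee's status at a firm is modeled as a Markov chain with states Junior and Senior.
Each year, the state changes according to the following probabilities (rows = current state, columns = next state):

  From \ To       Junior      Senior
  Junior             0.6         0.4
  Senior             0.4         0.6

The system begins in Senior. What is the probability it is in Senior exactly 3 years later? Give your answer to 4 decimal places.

Propagate the distribution vector 3 years from Senior.
After 0 years: (0.0000, 1.0000)
After 1 year: (0.4000, 0.6000)
After 2 years: (0.4800, 0.5200)
After 3 years: (0.4960, 0.5040)
P(in Senior after 3 years) = 0.5040

0.5040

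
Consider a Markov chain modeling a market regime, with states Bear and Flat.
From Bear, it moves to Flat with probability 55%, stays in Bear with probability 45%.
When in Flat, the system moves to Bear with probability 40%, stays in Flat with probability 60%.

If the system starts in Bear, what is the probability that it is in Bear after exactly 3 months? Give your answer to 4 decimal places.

Propagate the distribution vector 3 months from Bear.
After 0 months: (1.0000, 0.0000)
After 1 month: (0.4500, 0.5500)
After 2 months: (0.4225, 0.5775)
After 3 months: (0.4211, 0.5789)
P(in Bear after 3 months) = 0.4211

0.4211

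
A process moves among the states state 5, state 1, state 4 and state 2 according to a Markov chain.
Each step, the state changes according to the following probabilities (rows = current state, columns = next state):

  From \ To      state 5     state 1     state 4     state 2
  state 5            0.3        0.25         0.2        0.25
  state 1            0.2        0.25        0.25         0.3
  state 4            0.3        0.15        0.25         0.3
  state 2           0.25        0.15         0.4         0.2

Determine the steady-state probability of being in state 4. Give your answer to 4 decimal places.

Let the stationary distribution be π with π = πP and π_1 + π_2 + π_3 + π_4 = 1.
π_1 = 0.3·π_1 + 0.2·π_2 + 0.3·π_3 + 0.25·π_4
π_2 = 0.25·π_1 + 0.25·π_2 + 0.15·π_3 + 0.15·π_4
π_3 = 0.2·π_1 + 0.25·π_2 + 0.25·π_3 + 0.4·π_4
Solving with the normalization constraint gives π = (0.2673, 0.1964, 0.2757, 0.2606).
So the stationary probability of state 4 is 0.2757.

0.2757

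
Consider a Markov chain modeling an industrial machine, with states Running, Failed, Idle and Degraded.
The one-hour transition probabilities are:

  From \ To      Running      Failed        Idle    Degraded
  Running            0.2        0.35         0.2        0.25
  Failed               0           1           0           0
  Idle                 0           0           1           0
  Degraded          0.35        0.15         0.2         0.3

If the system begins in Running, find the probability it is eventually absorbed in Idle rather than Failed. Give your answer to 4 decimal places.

0.4021

Let h(s) be the probability of absorption at Idle starting from transient state s. Then h(Idle) = 1 and h(Failed) = 0. By first-step analysis:
h(Running) = 0.2·h(Running) + 0.35·0 + 0.2·1 + 0.25·h(Degraded)
h(Degraded) = 0.35·h(Running) + 0.15·0 + 0.2·1 + 0.3·h(Degraded)
Solving: h(Running) = 0.4021, h(Degraded) = 0.4868.
Starting from Running, the probability is 0.4021.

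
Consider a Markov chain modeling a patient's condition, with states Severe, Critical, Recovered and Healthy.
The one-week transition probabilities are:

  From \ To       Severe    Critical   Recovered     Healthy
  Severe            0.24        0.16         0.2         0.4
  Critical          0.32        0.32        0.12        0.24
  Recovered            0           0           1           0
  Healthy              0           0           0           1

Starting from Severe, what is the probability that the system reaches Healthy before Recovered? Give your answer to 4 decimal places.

0.6667

Let h(s) be the probability of absorption at Healthy starting from transient state s. Then h(Healthy) = 1 and h(Recovered) = 0. By first-step analysis:
h(Severe) = 0.24·h(Severe) + 0.16·h(Critical) + 0.2·0 + 0.4·1
h(Critical) = 0.32·h(Severe) + 0.32·h(Critical) + 0.12·0 + 0.24·1
Solving: h(Severe) = 0.6667, h(Critical) = 0.6667.
Starting from Severe, the probability is 0.6667.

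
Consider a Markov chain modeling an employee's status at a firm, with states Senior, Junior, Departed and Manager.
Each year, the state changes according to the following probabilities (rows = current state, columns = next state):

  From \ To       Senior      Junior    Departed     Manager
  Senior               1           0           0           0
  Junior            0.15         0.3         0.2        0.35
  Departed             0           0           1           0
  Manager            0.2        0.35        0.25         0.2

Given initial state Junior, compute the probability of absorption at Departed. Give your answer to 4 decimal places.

Let h(s) be the probability of absorption at Departed starting from transient state s. Then h(Departed) = 1 and h(Senior) = 0. By first-step analysis:
h(Junior) = 0.15·0 + 0.3·h(Junior) + 0.2·1 + 0.35·h(Manager)
h(Manager) = 0.2·0 + 0.35·h(Junior) + 0.25·1 + 0.2·h(Manager)
Solving: h(Junior) = 0.5657, h(Manager) = 0.5600.
Starting from Junior, the probability is 0.5657.

0.5657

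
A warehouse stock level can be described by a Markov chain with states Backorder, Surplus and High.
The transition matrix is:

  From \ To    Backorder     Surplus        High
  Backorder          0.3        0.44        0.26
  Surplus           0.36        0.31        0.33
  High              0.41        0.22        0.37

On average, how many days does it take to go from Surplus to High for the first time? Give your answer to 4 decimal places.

Let t(s) be the expected number of days to first reach High from state s, with t(High) = 0. Conditioning on the first day:
t(Backorder) = 1 + 0.3·t(Backorder) + 0.44·t(Surplus)
t(Surplus) = 1 + 0.36·t(Backorder) + 0.31·t(Surplus)
Solving: t(Backorder) = 3.4812, t(Surplus) = 3.2656.
Expected days from Surplus to High: 3.2656.

3.2656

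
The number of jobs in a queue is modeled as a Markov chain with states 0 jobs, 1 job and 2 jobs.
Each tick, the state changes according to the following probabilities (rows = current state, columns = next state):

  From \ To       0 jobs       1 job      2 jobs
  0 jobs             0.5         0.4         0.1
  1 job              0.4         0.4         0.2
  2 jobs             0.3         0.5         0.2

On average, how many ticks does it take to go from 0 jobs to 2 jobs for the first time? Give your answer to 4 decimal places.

7.1429

Let t(s) be the expected number of ticks to first reach 2 jobs from state s, with t(2 jobs) = 0. Conditioning on the first tick:
t(0 jobs) = 1 + 0.5·t(0 jobs) + 0.4·t(1 job)
t(1 job) = 1 + 0.4·t(0 jobs) + 0.4·t(1 job)
Solving: t(0 jobs) = 7.1429, t(1 job) = 6.4286.
Expected ticks from 0 jobs to 2 jobs: 7.1429.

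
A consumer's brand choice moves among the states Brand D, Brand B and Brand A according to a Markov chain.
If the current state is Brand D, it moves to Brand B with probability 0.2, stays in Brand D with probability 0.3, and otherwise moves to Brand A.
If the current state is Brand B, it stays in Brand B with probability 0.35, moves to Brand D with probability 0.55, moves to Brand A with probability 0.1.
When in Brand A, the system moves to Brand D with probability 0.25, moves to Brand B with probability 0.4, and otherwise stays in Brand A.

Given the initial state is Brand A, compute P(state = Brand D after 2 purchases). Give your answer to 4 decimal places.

0.3825

Sum over the intermediate state after 1 purchase:
P = P(Brand A→Brand D)·P(Brand D→Brand D) + P(Brand A→Brand B)·P(Brand B→Brand D) + P(Brand A→Brand A)·P(Brand A→Brand D)
  = 0.25×0.3 + 0.4×0.55 + 0.35×0.25
  = 0.0750 + 0.2200 + 0.0875 = 0.3825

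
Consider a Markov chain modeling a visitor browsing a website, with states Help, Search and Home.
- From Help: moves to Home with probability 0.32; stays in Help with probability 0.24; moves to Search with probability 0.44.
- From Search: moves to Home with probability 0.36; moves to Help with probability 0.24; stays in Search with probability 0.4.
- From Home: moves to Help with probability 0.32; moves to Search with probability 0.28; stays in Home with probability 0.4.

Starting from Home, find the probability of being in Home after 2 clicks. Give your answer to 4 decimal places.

0.3632

Sum over the intermediate state after 1 click:
P = P(Home→Help)·P(Help→Home) + P(Home→Search)·P(Search→Home) + P(Home→Home)·P(Home→Home)
  = 0.32×0.32 + 0.28×0.36 + 0.4×0.4
  = 0.1024 + 0.1008 + 0.1600 = 0.3632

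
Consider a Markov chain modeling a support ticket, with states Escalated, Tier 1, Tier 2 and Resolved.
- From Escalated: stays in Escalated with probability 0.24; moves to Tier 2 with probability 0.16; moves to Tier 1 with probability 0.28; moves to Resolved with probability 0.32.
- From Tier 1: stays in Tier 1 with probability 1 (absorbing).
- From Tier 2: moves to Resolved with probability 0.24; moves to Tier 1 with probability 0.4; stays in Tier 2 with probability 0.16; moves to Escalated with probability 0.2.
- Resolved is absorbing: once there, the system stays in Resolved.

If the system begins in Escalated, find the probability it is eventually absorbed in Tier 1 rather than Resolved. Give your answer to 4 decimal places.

Let h(s) be the probability of absorption at Tier 1 starting from transient state s. Then h(Tier 1) = 1 and h(Resolved) = 0. By first-step analysis:
h(Escalated) = 0.24·h(Escalated) + 0.28·1 + 0.16·h(Tier 2) + 0.32·0
h(Tier 2) = 0.2·h(Escalated) + 0.4·1 + 0.16·h(Tier 2) + 0.24·0
Solving: h(Escalated) = 0.4934, h(Tier 2) = 0.5937.
Starting from Escalated, the probability is 0.4934.

0.4934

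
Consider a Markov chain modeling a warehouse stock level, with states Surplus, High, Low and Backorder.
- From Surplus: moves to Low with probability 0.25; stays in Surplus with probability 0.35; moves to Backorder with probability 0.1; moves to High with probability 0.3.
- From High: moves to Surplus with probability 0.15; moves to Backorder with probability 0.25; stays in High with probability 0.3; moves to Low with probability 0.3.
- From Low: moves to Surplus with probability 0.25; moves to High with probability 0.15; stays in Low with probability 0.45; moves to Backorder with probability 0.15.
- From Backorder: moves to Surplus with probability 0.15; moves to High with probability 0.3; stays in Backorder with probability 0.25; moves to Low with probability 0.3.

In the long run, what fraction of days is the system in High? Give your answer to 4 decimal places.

0.2491

Let the stationary distribution be π with π = πP and π_1 + π_2 + π_3 + π_4 = 1.
π_1 = 0.35·π_1 + 0.15·π_2 + 0.25·π_3 + 0.15·π_4
π_2 = 0.3·π_1 + 0.3·π_2 + 0.15·π_3 + 0.3·π_4
π_3 = 0.25·π_1 + 0.3·π_2 + 0.45·π_3 + 0.3·π_4
Solving with the normalization constraint gives π = (0.2299, 0.2491, 0.3394, 0.1816).
So the stationary probability of High is 0.2491.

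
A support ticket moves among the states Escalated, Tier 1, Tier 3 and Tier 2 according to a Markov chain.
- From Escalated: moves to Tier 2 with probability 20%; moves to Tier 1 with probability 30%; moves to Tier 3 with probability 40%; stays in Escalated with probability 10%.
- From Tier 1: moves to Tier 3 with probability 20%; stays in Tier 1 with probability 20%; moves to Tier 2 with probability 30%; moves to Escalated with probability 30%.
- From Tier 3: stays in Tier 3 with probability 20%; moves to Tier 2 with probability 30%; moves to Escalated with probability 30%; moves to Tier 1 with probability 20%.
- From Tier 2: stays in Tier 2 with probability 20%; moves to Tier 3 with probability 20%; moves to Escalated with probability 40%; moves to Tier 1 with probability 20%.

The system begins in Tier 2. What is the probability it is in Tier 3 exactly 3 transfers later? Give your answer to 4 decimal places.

0.2480

Propagate the distribution vector 3 transfers from Tier 2.
After 0 transfers: (0.0000, 0.0000, 0.0000, 1.0000)
After 1 transfer: (0.4000, 0.2000, 0.2000, 0.2000)
After 2 transfers: (0.2400, 0.2400, 0.2800, 0.2400)
After 3 transfers: (0.2760, 0.2240, 0.2480, 0.2520)
P(in Tier 3 after 3 transfers) = 0.2480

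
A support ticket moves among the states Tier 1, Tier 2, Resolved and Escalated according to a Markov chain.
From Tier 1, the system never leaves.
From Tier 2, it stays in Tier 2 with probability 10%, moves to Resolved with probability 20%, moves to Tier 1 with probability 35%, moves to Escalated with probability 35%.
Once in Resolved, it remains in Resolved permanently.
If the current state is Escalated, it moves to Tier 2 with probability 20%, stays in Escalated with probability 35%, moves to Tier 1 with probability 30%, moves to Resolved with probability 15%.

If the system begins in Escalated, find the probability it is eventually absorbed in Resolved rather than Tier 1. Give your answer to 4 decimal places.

0.3398

Let h(s) be the probability of absorption at Resolved starting from transient state s. Then h(Resolved) = 1 and h(Tier 1) = 0. By first-step analysis:
h(Tier 2) = 0.35·0 + 0.1·h(Tier 2) + 0.2·1 + 0.35·h(Escalated)
h(Escalated) = 0.3·0 + 0.2·h(Tier 2) + 0.15·1 + 0.35·h(Escalated)
Solving: h(Tier 2) = 0.3544, h(Escalated) = 0.3398.
Starting from Escalated, the probability is 0.3398.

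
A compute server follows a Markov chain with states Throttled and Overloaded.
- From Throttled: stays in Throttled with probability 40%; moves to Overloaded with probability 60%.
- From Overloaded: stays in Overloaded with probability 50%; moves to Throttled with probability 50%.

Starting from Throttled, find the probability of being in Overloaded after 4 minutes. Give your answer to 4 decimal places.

Propagate the distribution vector 4 minutes from Throttled.
After 0 minutes: (1.0000, 0.0000)
After 1 minute: (0.4000, 0.6000)
After 2 minutes: (0.4600, 0.5400)
After 3 minutes: (0.4540, 0.5460)
After 4 minutes: (0.4546, 0.5454)
P(in Overloaded after 4 minutes) = 0.5454

0.5454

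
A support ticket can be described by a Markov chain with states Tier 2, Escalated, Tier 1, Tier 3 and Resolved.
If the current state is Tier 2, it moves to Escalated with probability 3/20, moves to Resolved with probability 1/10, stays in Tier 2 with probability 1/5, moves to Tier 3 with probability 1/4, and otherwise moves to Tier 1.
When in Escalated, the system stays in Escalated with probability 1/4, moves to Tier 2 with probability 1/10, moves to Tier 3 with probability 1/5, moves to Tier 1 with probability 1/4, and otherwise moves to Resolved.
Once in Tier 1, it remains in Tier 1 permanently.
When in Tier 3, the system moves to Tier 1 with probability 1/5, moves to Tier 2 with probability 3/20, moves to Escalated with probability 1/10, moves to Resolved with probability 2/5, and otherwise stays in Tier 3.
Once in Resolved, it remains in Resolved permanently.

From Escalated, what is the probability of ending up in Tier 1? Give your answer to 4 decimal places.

0.5203

Let h(s) be the probability of absorption at Tier 1 starting from transient state s. Then h(Tier 1) = 1 and h(Resolved) = 0. By first-step analysis:
h(Tier 2) = 0.2·h(Tier 2) + 0.15·h(Escalated) + 0.3·1 + 0.25·h(Tier 3) + 0.1·0
h(Escalated) = 0.1·h(Tier 2) + 0.25·h(Escalated) + 0.25·1 + 0.2·h(Tier 3) + 0.2·0
h(Tier 3) = 0.15·h(Tier 2) + 0.1·h(Escalated) + 0.2·1 + 0.15·h(Tier 3) + 0.4·0
Solving: h(Tier 2) = 0.5982, h(Escalated) = 0.5203, h(Tier 3) = 0.4021.
Starting from Escalated, the probability is 0.5203.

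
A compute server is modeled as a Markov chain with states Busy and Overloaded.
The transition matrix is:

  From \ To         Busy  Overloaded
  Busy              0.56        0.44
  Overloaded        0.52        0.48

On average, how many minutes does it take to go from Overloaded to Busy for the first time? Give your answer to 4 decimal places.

1.9231

Let t(s) be the expected number of minutes to first reach Busy from state s, with t(Busy) = 0. Conditioning on the first minute:
t(Overloaded) = 1 + 0.48·t(Overloaded)
Solving: t(Overloaded) = 1.9231.
Expected minutes from Overloaded to Busy: 1.9231.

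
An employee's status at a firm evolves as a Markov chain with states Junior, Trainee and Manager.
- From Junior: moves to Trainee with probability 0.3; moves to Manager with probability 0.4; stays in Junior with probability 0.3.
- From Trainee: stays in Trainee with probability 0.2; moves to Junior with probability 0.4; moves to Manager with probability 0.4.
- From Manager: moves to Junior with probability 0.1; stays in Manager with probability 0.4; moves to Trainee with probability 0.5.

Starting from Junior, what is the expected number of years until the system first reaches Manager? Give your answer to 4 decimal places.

2.5000

Let t(s) be the expected number of years to first reach Manager from state s, with t(Manager) = 0. Conditioning on the first year:
t(Junior) = 1 + 0.3·t(Junior) + 0.3·t(Trainee)
t(Trainee) = 1 + 0.4·t(Junior) + 0.2·t(Trainee)
Solving: t(Junior) = 2.5000, t(Trainee) = 2.5000.
Expected years from Junior to Manager: 2.5000.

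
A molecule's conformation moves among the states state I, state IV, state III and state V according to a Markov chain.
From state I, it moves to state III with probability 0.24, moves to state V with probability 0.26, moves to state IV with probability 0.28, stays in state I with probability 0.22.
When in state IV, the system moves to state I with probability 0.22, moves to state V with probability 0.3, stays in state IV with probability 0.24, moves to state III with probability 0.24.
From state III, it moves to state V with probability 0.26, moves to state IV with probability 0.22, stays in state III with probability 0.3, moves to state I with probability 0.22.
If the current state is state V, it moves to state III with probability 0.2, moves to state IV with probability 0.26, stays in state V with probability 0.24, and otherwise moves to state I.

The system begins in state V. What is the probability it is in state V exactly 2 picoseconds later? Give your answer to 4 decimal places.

0.2656

Propagate the distribution vector 2 picoseconds from state V.
After 0 picoseconds: (0.0000, 0.0000, 0.0000, 1.0000)
After 1 picosecond: (0.3000, 0.2600, 0.2000, 0.2400)
After 2 picoseconds: (0.2392, 0.2528, 0.2424, 0.2656)
P(in state V after 2 picoseconds) = 0.2656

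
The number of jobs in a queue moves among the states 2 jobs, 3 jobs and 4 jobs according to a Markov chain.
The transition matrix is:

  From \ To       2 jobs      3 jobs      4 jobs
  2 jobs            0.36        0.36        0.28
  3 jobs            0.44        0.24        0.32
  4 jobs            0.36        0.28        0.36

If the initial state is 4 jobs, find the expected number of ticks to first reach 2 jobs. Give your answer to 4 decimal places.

Let t(s) be the expected number of ticks to first reach 2 jobs from state s, with t(2 jobs) = 0. Conditioning on the first tick:
t(3 jobs) = 1 + 0.24·t(3 jobs) + 0.32·t(4 jobs)
t(4 jobs) = 1 + 0.28·t(3 jobs) + 0.36·t(4 jobs)
Solving: t(3 jobs) = 2.4194, t(4 jobs) = 2.6210.
Expected ticks from 4 jobs to 2 jobs: 2.6210.

2.6210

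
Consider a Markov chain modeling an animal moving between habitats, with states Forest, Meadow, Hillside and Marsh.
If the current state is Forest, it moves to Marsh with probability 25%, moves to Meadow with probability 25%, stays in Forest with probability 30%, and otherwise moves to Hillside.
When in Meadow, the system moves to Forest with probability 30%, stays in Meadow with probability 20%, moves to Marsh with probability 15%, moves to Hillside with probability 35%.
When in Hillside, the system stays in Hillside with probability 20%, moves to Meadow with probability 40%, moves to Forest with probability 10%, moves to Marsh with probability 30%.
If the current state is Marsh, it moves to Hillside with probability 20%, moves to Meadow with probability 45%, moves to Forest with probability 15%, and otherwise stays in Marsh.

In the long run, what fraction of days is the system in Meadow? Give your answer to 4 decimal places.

Let the stationary distribution be π with π = πP and π_1 + π_2 + π_3 + π_4 = 1.
π_1 = 0.3·π_1 + 0.3·π_2 + 0.1·π_3 + 0.15·π_4
π_2 = 0.25·π_1 + 0.2·π_2 + 0.4·π_3 + 0.45·π_4
π_3 = 0.2·π_1 + 0.35·π_2 + 0.2·π_3 + 0.2·π_4
Solving with the normalization constraint gives π = (0.2176, 0.3153, 0.2473, 0.2198).
So the stationary probability of Meadow is 0.3153.

0.3153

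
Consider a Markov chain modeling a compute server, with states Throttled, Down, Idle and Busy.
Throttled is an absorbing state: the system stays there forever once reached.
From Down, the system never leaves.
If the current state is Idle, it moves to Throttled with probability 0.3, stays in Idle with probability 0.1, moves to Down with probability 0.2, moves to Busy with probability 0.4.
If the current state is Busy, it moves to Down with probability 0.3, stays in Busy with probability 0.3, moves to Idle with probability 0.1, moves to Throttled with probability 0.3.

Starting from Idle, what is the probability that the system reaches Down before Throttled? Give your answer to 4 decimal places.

0.4407

Let h(s) be the probability of absorption at Down starting from transient state s. Then h(Down) = 1 and h(Throttled) = 0. By first-step analysis:
h(Idle) = 0.3·0 + 0.2·1 + 0.1·h(Idle) + 0.4·h(Busy)
h(Busy) = 0.3·0 + 0.3·1 + 0.1·h(Idle) + 0.3·h(Busy)
Solving: h(Idle) = 0.4407, h(Busy) = 0.4915.
Starting from Idle, the probability is 0.4407.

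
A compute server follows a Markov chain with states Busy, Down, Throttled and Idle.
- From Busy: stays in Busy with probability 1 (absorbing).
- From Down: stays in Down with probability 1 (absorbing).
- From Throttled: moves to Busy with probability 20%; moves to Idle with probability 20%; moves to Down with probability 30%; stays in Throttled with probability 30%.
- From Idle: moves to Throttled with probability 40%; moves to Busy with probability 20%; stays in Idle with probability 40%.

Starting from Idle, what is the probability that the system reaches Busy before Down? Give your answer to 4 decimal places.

Let h(s) be the probability of absorption at Busy starting from transient state s. Then h(Busy) = 1 and h(Down) = 0. By first-step analysis:
h(Throttled) = 0.2·1 + 0.3·0 + 0.3·h(Throttled) + 0.2·h(Idle)
h(Idle) = 0.2·1 + 0.4·h(Throttled) + 0.4·h(Idle)
Solving: h(Throttled) = 0.4706, h(Idle) = 0.6471.
Starting from Idle, the probability is 0.6471.

0.6471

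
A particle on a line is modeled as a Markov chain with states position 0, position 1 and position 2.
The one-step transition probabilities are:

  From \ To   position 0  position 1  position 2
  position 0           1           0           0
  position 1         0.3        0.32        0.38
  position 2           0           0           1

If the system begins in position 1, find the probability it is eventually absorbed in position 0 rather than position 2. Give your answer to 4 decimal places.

0.4412

Let h(s) be the probability of absorption at position 0 starting from transient state s. Then h(position 0) = 1 and h(position 2) = 0. By first-step analysis:
h(position 1) = 0.3·1 + 0.32·h(position 1) + 0.38·0
Solving: h(position 1) = 0.4412.
Starting from position 1, the probability is 0.4412.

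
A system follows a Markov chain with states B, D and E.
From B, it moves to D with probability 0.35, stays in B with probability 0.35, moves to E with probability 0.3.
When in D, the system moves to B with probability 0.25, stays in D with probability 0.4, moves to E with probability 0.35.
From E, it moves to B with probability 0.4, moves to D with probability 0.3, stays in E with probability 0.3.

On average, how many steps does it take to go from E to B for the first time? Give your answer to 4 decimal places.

2.8571

Let t(s) be the expected number of steps to first reach B from state s, with t(B) = 0. Conditioning on the first step:
t(D) = 1 + 0.4·t(D) + 0.35·t(E)
t(E) = 1 + 0.3·t(D) + 0.3·t(E)
Solving: t(D) = 3.3333, t(E) = 2.8571.
Expected steps from E to B: 2.8571.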